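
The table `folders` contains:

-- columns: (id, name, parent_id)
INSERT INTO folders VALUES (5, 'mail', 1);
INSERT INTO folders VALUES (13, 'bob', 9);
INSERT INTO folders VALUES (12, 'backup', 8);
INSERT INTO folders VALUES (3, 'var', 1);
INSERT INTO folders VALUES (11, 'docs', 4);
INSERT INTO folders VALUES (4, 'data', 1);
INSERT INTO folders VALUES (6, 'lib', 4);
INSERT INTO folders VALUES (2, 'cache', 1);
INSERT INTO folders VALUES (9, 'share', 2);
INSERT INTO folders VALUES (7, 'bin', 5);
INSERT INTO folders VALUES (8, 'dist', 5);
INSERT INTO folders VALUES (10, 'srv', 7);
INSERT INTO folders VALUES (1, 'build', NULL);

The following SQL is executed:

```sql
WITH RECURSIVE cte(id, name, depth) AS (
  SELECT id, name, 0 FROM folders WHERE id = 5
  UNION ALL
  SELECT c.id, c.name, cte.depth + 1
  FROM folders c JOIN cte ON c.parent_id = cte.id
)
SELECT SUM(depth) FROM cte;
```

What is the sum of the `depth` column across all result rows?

Base: id=5 (mail) at depth 0.
Iteration 1: rows with parent_id in {5} -> bin (id 7, depth 1), dist (id 8, depth 1).
Iteration 2: rows with parent_id in {7,8} -> srv (id 10, depth 2), backup (id 12, depth 2).
Iteration 3: no rows with parent_id in {10,12}; recursion stops.
SUM(depth) = 0 + 1 + 1 + 2 + 2 = 6.

6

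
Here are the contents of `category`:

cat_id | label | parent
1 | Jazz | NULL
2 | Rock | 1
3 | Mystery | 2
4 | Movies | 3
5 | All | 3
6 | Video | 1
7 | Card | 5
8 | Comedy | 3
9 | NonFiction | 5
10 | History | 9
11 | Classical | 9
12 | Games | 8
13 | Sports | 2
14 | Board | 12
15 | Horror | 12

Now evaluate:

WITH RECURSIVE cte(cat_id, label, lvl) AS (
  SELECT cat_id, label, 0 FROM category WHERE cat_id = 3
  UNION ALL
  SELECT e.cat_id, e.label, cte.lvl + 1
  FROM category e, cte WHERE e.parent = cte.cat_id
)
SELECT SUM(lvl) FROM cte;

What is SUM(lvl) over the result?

21

Base: cat_id=3 (Mystery) at lvl 0.
Iteration 1: rows with parent in {3} -> Movies (id 4, lvl 1), All (id 5, lvl 1), Comedy (id 8, lvl 1).
Iteration 2: rows with parent in {4,5,8} -> Card (id 7, lvl 2), NonFiction (id 9, lvl 2), Games (id 12, lvl 2).
Iteration 3: rows with parent in {7,9,12} -> History (id 10, lvl 3), Classical (id 11, lvl 3), Board (id 14, lvl 3), Horror (id 15, lvl 3).
Iteration 4: no rows with parent in {10,11,14,15}; recursion stops.
SUM(lvl) = 0 + 1 + 1 + 1 + 2 + 2 + 2 + 3 + 3 + 3 + 3 = 21.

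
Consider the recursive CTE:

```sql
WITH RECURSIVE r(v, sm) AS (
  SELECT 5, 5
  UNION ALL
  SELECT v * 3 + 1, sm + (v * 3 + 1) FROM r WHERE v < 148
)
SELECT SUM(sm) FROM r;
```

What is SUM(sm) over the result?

Base: v=5, sm=5.
Iteration 1: 5 < 148 holds -> v = 5 * 3 + 1 = 16, sm = 5 + 16 = 21.
Iteration 2: 16 < 148 holds -> v = 16 * 3 + 1 = 49, sm = 21 + 49 = 70.
Iteration 3: 49 < 148 holds -> v = 49 * 3 + 1 = 148, sm = 70 + 148 = 218.
Iteration 4: 148 < 148 fails; recursion stops.
SUM(sm) = 5 + 21 + 70 + 218 = 314.

314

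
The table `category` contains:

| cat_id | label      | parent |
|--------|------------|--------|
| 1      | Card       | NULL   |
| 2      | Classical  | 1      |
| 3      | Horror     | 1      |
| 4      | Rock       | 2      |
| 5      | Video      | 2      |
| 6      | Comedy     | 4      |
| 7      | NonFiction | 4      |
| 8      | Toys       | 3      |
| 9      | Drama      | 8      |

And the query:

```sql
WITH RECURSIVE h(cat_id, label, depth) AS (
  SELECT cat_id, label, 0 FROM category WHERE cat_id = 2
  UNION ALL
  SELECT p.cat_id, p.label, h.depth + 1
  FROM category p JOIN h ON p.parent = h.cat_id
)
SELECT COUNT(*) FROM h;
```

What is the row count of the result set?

Base: cat_id=2 (Classical) at depth 0.
Iteration 1: rows with parent in {2} -> Rock (id 4, depth 1), Video (id 5, depth 1).
Iteration 2: rows with parent in {4,5} -> Comedy (id 6, depth 2), NonFiction (id 7, depth 2).
Iteration 3: no rows with parent in {6,7}; recursion stops.
Total rows emitted: 5.

5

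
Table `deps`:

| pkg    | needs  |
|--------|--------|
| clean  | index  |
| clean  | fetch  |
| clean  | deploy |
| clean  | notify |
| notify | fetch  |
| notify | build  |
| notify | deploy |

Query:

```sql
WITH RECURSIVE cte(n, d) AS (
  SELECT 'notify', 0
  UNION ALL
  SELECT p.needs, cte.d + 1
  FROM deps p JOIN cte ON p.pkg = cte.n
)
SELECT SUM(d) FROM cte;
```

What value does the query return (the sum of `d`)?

3

Base: (notify, d=0).
Iteration 1: edges from {notify} -> (build, d=1), (deploy, d=1), (fetch, d=1).
Iteration 2: no outgoing edges from {build,deploy,fetch}; recursion stops.
SUM(d) = 0 + 1 + 1 + 1 = 3.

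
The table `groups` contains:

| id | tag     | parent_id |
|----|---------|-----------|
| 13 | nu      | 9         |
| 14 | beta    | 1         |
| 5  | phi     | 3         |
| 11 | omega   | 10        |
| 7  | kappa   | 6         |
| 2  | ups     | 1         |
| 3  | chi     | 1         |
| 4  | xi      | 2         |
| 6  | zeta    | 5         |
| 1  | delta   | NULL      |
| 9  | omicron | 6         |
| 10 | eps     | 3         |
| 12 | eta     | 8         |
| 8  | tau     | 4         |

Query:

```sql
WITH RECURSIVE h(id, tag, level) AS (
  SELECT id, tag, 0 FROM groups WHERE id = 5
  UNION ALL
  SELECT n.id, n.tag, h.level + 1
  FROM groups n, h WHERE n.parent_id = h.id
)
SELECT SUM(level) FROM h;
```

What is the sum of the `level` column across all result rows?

8

Base: id=5 (phi) at level 0.
Iteration 1: rows with parent_id in {5} -> zeta (id 6, level 1).
Iteration 2: rows with parent_id in {6} -> kappa (id 7, level 2), omicron (id 9, level 2).
Iteration 3: rows with parent_id in {7,9} -> nu (id 13, level 3).
Iteration 4: no rows with parent_id in {13}; recursion stops.
SUM(level) = 0 + 1 + 2 + 2 + 3 = 8.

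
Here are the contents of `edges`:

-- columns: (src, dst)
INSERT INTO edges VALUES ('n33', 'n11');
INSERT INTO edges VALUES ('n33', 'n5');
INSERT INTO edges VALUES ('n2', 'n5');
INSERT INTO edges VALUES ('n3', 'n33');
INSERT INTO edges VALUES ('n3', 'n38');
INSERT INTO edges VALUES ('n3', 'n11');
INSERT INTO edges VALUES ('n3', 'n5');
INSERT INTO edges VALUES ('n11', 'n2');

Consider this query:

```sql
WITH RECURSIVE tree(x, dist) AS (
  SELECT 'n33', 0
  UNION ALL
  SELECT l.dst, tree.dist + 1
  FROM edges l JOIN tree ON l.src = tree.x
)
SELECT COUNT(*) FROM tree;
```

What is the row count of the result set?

5

Base: (n33, dist=0).
Iteration 1: edges from {n33} -> (n11, dist=1), (n5, dist=1).
Iteration 2: edges from {n11,n5} -> (n2, dist=2).
Iteration 3: edges from {n2} -> (n5, dist=3).
Iteration 4: no outgoing edges from {n5}; recursion stops.
Total rows emitted: 5.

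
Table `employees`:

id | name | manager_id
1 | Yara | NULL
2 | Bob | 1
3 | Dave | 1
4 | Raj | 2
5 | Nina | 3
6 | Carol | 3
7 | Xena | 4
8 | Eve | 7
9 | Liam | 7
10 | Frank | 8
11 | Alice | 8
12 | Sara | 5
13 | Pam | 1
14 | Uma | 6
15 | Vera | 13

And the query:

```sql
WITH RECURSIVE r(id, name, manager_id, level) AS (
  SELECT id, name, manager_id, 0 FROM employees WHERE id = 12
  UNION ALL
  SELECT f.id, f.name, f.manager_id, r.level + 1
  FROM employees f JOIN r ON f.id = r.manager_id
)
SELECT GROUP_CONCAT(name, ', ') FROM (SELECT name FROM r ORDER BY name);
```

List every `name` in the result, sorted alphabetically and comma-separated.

Dave, Nina, Sara, Yara

Base: id=12 (Sara), manager_id=5, level 0.
Iteration 1: join on id=5 -> Nina (id 5, manager_id=3, level 1).
Iteration 2: join on id=3 -> Dave (id 3, manager_id=1, level 2).
Iteration 3: join on id=1 -> Yara (id 1, manager_id=NULL, level 3).
Iteration 4: manager_id is NULL; no match; recursion stops.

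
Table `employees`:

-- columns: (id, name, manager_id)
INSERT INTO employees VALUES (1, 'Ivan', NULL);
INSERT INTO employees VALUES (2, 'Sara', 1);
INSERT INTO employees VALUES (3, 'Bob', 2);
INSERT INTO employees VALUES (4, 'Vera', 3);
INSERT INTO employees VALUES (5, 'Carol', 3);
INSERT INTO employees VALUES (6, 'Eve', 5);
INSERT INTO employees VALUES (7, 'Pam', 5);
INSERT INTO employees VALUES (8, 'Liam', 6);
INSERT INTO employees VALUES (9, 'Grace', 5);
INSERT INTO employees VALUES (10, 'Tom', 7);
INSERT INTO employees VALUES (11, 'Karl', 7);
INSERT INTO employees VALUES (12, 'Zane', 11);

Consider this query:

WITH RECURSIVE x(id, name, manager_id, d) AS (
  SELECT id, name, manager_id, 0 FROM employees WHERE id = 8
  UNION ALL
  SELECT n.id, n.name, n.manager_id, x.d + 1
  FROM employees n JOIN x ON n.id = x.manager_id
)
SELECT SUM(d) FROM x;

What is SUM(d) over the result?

15

Base: id=8 (Liam), manager_id=6, d 0.
Iteration 1: join on id=6 -> Eve (id 6, manager_id=5, d 1).
Iteration 2: join on id=5 -> Carol (id 5, manager_id=3, d 2).
Iteration 3: join on id=3 -> Bob (id 3, manager_id=2, d 3).
Iteration 4: join on id=2 -> Sara (id 2, manager_id=1, d 4).
Iteration 5: join on id=1 -> Ivan (id 1, manager_id=NULL, d 5).
Iteration 6: manager_id is NULL; no match; recursion stops.
SUM(d) = 0 + 1 + 2 + 3 + 4 + 5 = 15.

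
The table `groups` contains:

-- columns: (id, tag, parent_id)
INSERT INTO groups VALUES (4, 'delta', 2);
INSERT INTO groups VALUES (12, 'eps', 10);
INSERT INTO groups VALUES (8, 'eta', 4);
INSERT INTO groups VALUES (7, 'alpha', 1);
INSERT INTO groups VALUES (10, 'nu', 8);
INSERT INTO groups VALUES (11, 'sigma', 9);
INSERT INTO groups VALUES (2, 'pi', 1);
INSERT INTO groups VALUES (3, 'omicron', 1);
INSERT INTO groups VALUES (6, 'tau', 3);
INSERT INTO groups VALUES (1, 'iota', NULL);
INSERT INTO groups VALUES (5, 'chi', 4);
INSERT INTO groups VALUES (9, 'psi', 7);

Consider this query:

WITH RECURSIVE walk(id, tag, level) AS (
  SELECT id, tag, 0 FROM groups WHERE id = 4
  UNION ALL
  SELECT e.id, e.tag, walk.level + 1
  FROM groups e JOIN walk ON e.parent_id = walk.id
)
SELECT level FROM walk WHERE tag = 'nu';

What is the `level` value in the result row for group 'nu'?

Base: id=4 (delta) at level 0.
Iteration 1: rows with parent_id in {4} -> chi (id 5, level 1), eta (id 8, level 1).
Iteration 2: rows with parent_id in {5,8} -> nu (id 10, level 2).
Iteration 3: rows with parent_id in {10} -> eps (id 12, level 3).
Iteration 4: no rows with parent_id in {12}; recursion stops.

2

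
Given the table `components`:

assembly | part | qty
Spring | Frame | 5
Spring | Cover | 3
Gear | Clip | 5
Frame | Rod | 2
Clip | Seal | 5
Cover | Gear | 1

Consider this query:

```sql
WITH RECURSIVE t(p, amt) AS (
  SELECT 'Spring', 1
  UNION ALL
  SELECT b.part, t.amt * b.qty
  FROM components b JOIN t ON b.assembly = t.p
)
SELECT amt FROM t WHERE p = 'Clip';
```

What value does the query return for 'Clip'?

15

Base: (Spring, amt=1).
Iteration 1: components of {Spring} -> Cover = 1*3 = 3, Frame = 1*5 = 5.
Iteration 2: components of {Cover,Frame} -> Gear = 3*1 = 3, Rod = 5*2 = 10.
Iteration 3: components of {Gear,Rod} -> Clip = 3*5 = 15.
Iteration 4: components of {Clip} -> Seal = 15*5 = 75.
Iteration 5: no further components; recursion stops.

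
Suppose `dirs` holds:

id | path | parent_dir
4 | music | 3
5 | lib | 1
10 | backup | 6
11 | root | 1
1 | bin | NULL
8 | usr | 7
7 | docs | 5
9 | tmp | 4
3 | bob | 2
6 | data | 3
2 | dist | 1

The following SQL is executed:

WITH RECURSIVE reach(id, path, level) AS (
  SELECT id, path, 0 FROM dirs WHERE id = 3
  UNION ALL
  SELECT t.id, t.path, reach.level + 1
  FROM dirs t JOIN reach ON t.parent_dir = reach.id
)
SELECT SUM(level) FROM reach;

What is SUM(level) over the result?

6

Base: id=3 (bob) at level 0.
Iteration 1: rows with parent_dir in {3} -> music (id 4, level 1), data (id 6, level 1).
Iteration 2: rows with parent_dir in {4,6} -> tmp (id 9, level 2), backup (id 10, level 2).
Iteration 3: no rows with parent_dir in {9,10}; recursion stops.
SUM(level) = 0 + 1 + 1 + 2 + 2 = 6.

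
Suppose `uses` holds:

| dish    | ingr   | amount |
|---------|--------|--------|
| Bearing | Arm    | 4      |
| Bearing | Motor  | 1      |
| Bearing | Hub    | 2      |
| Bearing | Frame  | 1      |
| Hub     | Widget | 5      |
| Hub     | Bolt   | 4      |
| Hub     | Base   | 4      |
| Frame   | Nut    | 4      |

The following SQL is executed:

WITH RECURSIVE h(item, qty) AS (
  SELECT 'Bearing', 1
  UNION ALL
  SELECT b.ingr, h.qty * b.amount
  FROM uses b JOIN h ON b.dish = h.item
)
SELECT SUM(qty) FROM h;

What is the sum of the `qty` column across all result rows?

Base: (Bearing, qty=1).
Iteration 1: components of {Bearing} -> Arm = 1*4 = 4, Frame = 1*1 = 1, Hub = 1*2 = 2, Motor = 1*1 = 1.
Iteration 2: components of {Arm,Frame,Hub,Motor} -> Base = 2*4 = 8, Bolt = 2*4 = 8, Nut = 1*4 = 4, Widget = 2*5 = 10.
Iteration 3: no further components; recursion stops.
SUM(qty) = 1 + 4 + 1 + 2 + 1 + 10 + 8 + 8 + 4 = 39.

39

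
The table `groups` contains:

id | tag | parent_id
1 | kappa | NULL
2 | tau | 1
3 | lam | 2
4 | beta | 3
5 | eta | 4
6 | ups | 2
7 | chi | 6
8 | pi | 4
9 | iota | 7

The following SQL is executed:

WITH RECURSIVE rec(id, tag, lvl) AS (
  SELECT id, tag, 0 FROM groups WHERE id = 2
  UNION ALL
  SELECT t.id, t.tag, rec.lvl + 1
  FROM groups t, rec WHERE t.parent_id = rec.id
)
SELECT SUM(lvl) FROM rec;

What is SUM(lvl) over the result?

15

Base: id=2 (tau) at lvl 0.
Iteration 1: rows with parent_id in {2} -> lam (id 3, lvl 1), ups (id 6, lvl 1).
Iteration 2: rows with parent_id in {3,6} -> beta (id 4, lvl 2), chi (id 7, lvl 2).
Iteration 3: rows with parent_id in {4,7} -> eta (id 5, lvl 3), pi (id 8, lvl 3), iota (id 9, lvl 3).
Iteration 4: no rows with parent_id in {5,8,9}; recursion stops.
SUM(lvl) = 0 + 1 + 1 + 2 + 2 + 3 + 3 + 3 = 15.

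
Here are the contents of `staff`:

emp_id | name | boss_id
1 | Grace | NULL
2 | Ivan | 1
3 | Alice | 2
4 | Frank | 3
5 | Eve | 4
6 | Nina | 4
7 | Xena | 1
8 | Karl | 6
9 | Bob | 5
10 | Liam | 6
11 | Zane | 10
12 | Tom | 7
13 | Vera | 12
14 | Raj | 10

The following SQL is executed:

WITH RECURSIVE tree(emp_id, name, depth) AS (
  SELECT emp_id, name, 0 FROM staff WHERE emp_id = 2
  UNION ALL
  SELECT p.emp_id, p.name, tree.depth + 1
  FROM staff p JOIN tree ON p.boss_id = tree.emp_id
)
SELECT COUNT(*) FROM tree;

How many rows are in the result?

Base: emp_id=2 (Ivan) at depth 0.
Iteration 1: rows with boss_id in {2} -> Alice (id 3, depth 1).
Iteration 2: rows with boss_id in {3} -> Frank (id 4, depth 2).
Iteration 3: rows with boss_id in {4} -> Eve (id 5, depth 3), Nina (id 6, depth 3).
Iteration 4: rows with boss_id in {5,6} -> Karl (id 8, depth 4), Bob (id 9, depth 4), Liam (id 10, depth 4).
Iteration 5: rows with boss_id in {8,9,10} -> Zane (id 11, depth 5), Raj (id 14, depth 5).
Iteration 6: no rows with boss_id in {11,14}; recursion stops.
Total rows emitted: 10.

10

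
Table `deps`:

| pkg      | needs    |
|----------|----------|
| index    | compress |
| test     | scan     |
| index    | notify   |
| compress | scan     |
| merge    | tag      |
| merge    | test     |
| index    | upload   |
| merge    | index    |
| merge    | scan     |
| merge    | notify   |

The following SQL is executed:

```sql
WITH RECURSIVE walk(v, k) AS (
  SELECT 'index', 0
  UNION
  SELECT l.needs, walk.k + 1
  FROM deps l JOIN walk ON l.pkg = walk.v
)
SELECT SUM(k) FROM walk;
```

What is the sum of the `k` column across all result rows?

Base: (index, k=0).
Iteration 1: edges from {index} -> (compress, k=1), (notify, k=1), (upload, k=1).
Iteration 2: edges from {compress,notify,upload} -> (scan, k=2).
Iteration 3: no outgoing edges from {scan}; recursion stops.
SUM(k) = 0 + 1 + 1 + 1 + 2 = 5.

5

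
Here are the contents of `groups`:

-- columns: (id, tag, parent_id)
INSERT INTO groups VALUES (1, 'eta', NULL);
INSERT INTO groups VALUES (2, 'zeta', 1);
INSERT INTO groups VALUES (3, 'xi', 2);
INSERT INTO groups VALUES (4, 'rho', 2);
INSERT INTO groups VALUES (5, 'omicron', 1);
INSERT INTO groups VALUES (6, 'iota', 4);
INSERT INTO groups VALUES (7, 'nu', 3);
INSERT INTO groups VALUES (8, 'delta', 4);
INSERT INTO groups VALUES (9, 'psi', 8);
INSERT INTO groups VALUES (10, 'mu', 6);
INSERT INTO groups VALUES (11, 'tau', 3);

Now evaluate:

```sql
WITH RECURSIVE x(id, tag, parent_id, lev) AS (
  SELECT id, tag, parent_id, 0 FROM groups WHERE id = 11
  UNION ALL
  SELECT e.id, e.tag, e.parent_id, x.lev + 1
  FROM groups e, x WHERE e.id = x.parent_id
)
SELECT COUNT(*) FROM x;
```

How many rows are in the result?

Base: id=11 (tau), parent_id=3, lev 0.
Iteration 1: join on id=3 -> xi (id 3, parent_id=2, lev 1).
Iteration 2: join on id=2 -> zeta (id 2, parent_id=1, lev 2).
Iteration 3: join on id=1 -> eta (id 1, parent_id=NULL, lev 3).
Iteration 4: parent_id is NULL; no match; recursion stops.
Total rows emitted: 4.

4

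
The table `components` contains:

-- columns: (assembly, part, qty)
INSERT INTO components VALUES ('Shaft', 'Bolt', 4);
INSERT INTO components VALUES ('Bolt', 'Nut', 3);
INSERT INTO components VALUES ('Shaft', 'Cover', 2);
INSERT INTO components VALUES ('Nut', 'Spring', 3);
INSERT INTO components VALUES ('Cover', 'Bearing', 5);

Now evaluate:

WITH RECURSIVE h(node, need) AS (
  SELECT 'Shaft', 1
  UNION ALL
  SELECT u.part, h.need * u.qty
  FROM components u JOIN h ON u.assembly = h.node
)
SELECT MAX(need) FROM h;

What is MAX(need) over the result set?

Base: (Shaft, need=1).
Iteration 1: components of {Shaft} -> Bolt = 1*4 = 4, Cover = 1*2 = 2.
Iteration 2: components of {Bolt,Cover} -> Bearing = 2*5 = 10, Nut = 4*3 = 12.
Iteration 3: components of {Bearing,Nut} -> Spring = 12*3 = 36.
Iteration 4: no further components; recursion stops.
need values: 1, 4, 2, 12, 10, 36; the maximum is 36.

36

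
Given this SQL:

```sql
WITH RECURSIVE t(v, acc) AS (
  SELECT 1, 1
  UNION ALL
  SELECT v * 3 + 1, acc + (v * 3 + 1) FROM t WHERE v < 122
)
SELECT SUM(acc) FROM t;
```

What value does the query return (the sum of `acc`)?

Base: v=1, acc=1.
Iteration 1: 1 < 122 holds -> v = 1 * 3 + 1 = 4, acc = 1 + 4 = 5.
Iteration 2: 4 < 122 holds -> v = 4 * 3 + 1 = 13, acc = 5 + 13 = 18.
Iteration 3: 13 < 122 holds -> v = 13 * 3 + 1 = 40, acc = 18 + 40 = 58.
Iteration 4: 40 < 122 holds -> v = 40 * 3 + 1 = 121, acc = 58 + 121 = 179.
Iteration 5: 121 < 122 holds -> v = 121 * 3 + 1 = 364, acc = 179 + 364 = 543.
Iteration 6: 364 < 122 fails; recursion stops.
SUM(acc) = 1 + 5 + 18 + 58 + 179 + 543 = 804.

804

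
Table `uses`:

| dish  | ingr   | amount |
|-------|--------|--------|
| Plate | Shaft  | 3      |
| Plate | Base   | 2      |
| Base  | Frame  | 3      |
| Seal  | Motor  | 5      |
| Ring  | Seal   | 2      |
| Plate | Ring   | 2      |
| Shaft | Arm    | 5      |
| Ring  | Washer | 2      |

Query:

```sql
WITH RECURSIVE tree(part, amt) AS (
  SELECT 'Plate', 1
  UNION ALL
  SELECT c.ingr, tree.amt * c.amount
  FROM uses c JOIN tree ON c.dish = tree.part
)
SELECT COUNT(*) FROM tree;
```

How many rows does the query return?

Base: (Plate, amt=1).
Iteration 1: components of {Plate} -> Base = 1*2 = 2, Ring = 1*2 = 2, Shaft = 1*3 = 3.
Iteration 2: components of {Base,Ring,Shaft} -> Arm = 3*5 = 15, Frame = 2*3 = 6, Seal = 2*2 = 4, Washer = 2*2 = 4.
Iteration 3: components of {Arm,Frame,Seal,Washer} -> Motor = 4*5 = 20.
Iteration 4: no further components; recursion stops.
Total rows emitted: 9.

9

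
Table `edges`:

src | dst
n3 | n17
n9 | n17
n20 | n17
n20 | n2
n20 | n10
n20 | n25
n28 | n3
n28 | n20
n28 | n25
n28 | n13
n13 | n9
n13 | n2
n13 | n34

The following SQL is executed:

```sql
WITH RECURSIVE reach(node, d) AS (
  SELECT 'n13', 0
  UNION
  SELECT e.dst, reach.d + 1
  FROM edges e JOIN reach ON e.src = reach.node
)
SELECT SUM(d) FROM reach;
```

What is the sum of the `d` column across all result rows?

5

Base: (n13, d=0).
Iteration 1: edges from {n13} -> (n2, d=1), (n34, d=1), (n9, d=1).
Iteration 2: edges from {n2,n34,n9} -> (n17, d=2).
Iteration 3: no outgoing edges from {n17}; recursion stops.
SUM(d) = 0 + 1 + 1 + 1 + 2 = 5.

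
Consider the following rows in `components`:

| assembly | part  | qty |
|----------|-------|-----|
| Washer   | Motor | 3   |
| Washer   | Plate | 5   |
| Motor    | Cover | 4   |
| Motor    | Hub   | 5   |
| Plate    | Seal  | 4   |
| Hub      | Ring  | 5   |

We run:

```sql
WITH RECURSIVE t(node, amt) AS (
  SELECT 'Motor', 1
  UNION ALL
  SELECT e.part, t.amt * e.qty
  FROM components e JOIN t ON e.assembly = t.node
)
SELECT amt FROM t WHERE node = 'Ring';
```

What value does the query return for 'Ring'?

Base: (Motor, amt=1).
Iteration 1: components of {Motor} -> Cover = 1*4 = 4, Hub = 1*5 = 5.
Iteration 2: components of {Cover,Hub} -> Ring = 5*5 = 25.
Iteration 3: no further components; recursion stops.

25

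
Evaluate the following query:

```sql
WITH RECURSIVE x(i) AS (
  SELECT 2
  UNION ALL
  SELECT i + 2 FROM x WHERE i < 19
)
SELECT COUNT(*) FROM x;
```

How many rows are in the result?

Base: i=2.
Iteration 1: 2 < 19 holds -> i = 2 + 2 = 4.
Iteration 2: 4 < 19 holds -> i = 4 + 2 = 6.
Iteration 3: 6 < 19 holds -> i = 6 + 2 = 8.
Iteration 4: 8 < 19 holds -> i = 8 + 2 = 10.
Iteration 5: 10 < 19 holds -> i = 10 + 2 = 12.
Iteration 6: 12 < 19 holds -> i = 12 + 2 = 14.
Iteration 7: 14 < 19 holds -> i = 14 + 2 = 16.
Iteration 8: 16 < 19 holds -> i = 16 + 2 = 18.
Iteration 9: 18 < 19 holds -> i = 18 + 2 = 20.
Iteration 10: 20 < 19 fails; recursion stops.
Total rows emitted: 10.

10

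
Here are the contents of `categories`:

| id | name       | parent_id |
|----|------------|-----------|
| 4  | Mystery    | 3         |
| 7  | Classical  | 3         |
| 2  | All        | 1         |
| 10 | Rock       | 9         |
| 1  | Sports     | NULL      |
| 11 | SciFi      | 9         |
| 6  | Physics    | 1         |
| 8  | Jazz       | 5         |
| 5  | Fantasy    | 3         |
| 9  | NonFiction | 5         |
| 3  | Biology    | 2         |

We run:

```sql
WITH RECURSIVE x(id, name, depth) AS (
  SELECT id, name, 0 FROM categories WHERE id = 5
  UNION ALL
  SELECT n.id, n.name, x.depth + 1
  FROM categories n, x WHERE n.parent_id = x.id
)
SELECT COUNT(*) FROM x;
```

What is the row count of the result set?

5

Base: id=5 (Fantasy) at depth 0.
Iteration 1: rows with parent_id in {5} -> Jazz (id 8, depth 1), NonFiction (id 9, depth 1).
Iteration 2: rows with parent_id in {8,9} -> Rock (id 10, depth 2), SciFi (id 11, depth 2).
Iteration 3: no rows with parent_id in {10,11}; recursion stops.
Total rows emitted: 5.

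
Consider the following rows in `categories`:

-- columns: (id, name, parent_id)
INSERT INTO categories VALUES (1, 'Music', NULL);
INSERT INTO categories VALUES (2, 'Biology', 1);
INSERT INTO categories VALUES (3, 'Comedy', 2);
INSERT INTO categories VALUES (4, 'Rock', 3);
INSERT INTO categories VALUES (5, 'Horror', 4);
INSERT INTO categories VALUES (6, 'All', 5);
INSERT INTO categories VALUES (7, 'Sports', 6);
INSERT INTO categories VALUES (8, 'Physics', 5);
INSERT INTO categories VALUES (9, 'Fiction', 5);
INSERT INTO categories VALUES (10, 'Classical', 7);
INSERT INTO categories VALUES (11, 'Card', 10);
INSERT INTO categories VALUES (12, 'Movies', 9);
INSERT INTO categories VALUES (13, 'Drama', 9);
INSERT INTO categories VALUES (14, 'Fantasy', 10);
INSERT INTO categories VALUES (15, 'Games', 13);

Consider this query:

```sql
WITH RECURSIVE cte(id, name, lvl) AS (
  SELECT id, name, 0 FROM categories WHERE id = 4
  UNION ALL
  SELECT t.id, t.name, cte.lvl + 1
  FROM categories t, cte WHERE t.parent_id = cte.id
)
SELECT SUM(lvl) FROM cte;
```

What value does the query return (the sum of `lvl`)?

34

Base: id=4 (Rock) at lvl 0.
Iteration 1: rows with parent_id in {4} -> Horror (id 5, lvl 1).
Iteration 2: rows with parent_id in {5} -> All (id 6, lvl 2), Physics (id 8, lvl 2), Fiction (id 9, lvl 2).
Iteration 3: rows with parent_id in {6,8,9} -> Sports (id 7, lvl 3), Movies (id 12, lvl 3), Drama (id 13, lvl 3).
Iteration 4: rows with parent_id in {7,12,13} -> Classical (id 10, lvl 4), Games (id 15, lvl 4).
Iteration 5: rows with parent_id in {10,15} -> Card (id 11, lvl 5), Fantasy (id 14, lvl 5).
Iteration 6: no rows with parent_id in {11,14}; recursion stops.
SUM(lvl) = 0 + 1 + 2 + 2 + 2 + 3 + 3 + 3 + 4 + 4 + 5 + 5 = 34.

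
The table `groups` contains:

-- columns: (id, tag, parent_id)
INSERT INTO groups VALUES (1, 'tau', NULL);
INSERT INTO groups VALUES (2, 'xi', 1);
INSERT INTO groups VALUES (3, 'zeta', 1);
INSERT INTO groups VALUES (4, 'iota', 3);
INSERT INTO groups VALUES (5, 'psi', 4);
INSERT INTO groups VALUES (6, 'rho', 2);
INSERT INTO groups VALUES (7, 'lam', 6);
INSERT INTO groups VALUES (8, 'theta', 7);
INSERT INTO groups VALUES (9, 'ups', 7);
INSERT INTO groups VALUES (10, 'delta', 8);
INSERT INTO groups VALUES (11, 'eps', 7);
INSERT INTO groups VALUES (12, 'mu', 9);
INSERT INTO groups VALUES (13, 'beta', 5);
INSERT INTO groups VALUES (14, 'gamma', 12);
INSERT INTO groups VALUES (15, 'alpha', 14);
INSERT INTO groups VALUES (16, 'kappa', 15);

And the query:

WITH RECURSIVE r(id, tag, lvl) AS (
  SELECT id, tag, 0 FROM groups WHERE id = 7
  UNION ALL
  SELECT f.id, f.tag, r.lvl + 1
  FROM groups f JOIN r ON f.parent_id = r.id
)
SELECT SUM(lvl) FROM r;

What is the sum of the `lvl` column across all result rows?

Base: id=7 (lam) at lvl 0.
Iteration 1: rows with parent_id in {7} -> theta (id 8, lvl 1), ups (id 9, lvl 1), eps (id 11, lvl 1).
Iteration 2: rows with parent_id in {8,9,11} -> delta (id 10, lvl 2), mu (id 12, lvl 2).
Iteration 3: rows with parent_id in {10,12} -> gamma (id 14, lvl 3).
Iteration 4: rows with parent_id in {14} -> alpha (id 15, lvl 4).
Iteration 5: rows with parent_id in {15} -> kappa (id 16, lvl 5).
Iteration 6: no rows with parent_id in {16}; recursion stops.
SUM(lvl) = 0 + 1 + 1 + 1 + 2 + 2 + 3 + 4 + 5 = 19.

19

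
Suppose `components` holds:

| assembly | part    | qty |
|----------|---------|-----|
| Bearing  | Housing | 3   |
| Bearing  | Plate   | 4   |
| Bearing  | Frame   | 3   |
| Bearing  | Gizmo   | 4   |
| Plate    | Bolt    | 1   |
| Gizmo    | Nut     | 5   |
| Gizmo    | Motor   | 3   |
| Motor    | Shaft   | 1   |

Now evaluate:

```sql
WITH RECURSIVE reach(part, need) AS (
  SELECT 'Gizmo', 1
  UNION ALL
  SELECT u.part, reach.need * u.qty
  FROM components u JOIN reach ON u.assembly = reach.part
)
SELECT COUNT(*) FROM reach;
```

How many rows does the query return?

4

Base: (Gizmo, need=1).
Iteration 1: components of {Gizmo} -> Motor = 1*3 = 3, Nut = 1*5 = 5.
Iteration 2: components of {Motor,Nut} -> Shaft = 3*1 = 3.
Iteration 3: no further components; recursion stops.
Total rows emitted: 4.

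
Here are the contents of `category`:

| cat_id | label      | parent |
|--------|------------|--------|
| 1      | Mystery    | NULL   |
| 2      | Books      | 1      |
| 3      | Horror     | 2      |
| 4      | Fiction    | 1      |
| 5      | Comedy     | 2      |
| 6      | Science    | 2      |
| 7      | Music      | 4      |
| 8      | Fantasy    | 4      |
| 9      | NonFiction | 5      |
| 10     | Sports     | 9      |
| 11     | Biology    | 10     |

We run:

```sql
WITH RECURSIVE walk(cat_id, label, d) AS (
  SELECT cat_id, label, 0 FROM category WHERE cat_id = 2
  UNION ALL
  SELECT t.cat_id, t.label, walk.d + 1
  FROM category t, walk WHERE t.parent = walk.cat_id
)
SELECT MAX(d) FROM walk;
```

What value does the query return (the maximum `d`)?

4

Base: cat_id=2 (Books) at d 0.
Iteration 1: rows with parent in {2} -> Horror (id 3, d 1), Comedy (id 5, d 1), Science (id 6, d 1).
Iteration 2: rows with parent in {3,5,6} -> NonFiction (id 9, d 2).
Iteration 3: rows with parent in {9} -> Sports (id 10, d 3).
Iteration 4: rows with parent in {10} -> Biology (id 11, d 4).
Iteration 5: no rows with parent in {11}; recursion stops.
d values: 0, 1, 1, 1, 2, 3, 4; the maximum is 4.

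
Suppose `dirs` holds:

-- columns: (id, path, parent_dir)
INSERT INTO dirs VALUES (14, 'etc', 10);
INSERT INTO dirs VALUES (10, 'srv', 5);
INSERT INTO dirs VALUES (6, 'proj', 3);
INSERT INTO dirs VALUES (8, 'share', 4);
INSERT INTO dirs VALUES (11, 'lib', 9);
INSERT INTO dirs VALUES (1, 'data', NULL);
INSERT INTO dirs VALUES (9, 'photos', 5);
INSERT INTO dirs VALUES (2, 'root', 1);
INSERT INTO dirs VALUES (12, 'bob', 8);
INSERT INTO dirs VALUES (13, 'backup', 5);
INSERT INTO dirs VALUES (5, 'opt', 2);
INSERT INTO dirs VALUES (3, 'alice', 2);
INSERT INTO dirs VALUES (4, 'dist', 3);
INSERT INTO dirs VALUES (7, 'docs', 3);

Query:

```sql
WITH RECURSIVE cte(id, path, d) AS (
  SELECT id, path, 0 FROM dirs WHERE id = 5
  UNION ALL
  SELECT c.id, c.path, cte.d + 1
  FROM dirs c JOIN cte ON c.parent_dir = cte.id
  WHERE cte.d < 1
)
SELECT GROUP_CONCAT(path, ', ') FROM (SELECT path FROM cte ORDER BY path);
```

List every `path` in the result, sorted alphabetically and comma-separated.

Base: id=5 (opt) at d 0.
Iteration 1: rows with parent_dir in {5} -> photos (id 9, d 1), srv (id 10, d 1), backup (id 13, d 1).
Iteration 2: d < 1 fails for all current rows; recursion stops.

backup, opt, photos, srv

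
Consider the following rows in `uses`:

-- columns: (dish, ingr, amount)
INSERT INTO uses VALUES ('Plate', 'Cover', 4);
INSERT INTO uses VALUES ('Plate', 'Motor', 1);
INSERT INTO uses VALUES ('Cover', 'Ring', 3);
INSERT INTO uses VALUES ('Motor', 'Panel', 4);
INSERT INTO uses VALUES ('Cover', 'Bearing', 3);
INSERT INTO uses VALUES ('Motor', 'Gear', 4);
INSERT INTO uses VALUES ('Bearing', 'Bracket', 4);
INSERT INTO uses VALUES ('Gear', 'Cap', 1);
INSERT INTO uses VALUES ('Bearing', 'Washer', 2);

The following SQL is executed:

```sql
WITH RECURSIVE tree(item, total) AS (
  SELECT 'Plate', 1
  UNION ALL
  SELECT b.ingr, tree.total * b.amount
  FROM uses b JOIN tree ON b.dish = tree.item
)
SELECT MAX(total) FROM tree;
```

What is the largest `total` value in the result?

Base: (Plate, total=1).
Iteration 1: components of {Plate} -> Cover = 1*4 = 4, Motor = 1*1 = 1.
Iteration 2: components of {Cover,Motor} -> Bearing = 4*3 = 12, Gear = 1*4 = 4, Panel = 1*4 = 4, Ring = 4*3 = 12.
Iteration 3: components of {Bearing,Gear,Panel,Ring} -> Bracket = 12*4 = 48, Cap = 4*1 = 4, Washer = 12*2 = 24.
Iteration 4: no further components; recursion stops.
total values: 1, 4, 1, 12, 12, 4, 4, 48, 24, 4; the maximum is 48.

48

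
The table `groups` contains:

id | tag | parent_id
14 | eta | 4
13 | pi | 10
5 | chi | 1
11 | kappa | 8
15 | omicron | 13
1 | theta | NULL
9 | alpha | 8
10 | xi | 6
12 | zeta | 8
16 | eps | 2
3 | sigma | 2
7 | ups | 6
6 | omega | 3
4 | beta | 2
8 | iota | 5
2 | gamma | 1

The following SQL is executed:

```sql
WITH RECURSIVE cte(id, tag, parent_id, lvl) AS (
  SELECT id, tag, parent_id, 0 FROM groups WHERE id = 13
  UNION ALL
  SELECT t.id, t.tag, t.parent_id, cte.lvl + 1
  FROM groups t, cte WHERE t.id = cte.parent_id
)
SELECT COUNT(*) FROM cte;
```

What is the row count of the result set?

6

Base: id=13 (pi), parent_id=10, lvl 0.
Iteration 1: join on id=10 -> xi (id 10, parent_id=6, lvl 1).
Iteration 2: join on id=6 -> omega (id 6, parent_id=3, lvl 2).
Iteration 3: join on id=3 -> sigma (id 3, parent_id=2, lvl 3).
Iteration 4: join on id=2 -> gamma (id 2, parent_id=1, lvl 4).
Iteration 5: join on id=1 -> theta (id 1, parent_id=NULL, lvl 5).
Iteration 6: parent_id is NULL; no match; recursion stops.
Total rows emitted: 6.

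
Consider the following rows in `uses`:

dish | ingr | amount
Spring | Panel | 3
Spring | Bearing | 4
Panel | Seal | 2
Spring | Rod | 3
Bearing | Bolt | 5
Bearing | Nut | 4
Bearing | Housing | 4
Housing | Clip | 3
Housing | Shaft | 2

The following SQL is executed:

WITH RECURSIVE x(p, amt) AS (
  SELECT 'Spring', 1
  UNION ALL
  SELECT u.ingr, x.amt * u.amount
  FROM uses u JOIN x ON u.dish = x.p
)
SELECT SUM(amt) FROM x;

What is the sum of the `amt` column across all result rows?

149

Base: (Spring, amt=1).
Iteration 1: components of {Spring} -> Bearing = 1*4 = 4, Panel = 1*3 = 3, Rod = 1*3 = 3.
Iteration 2: components of {Bearing,Panel,Rod} -> Bolt = 4*5 = 20, Housing = 4*4 = 16, Nut = 4*4 = 16, Seal = 3*2 = 6.
Iteration 3: components of {Bolt,Housing,Nut,Seal} -> Clip = 16*3 = 48, Shaft = 16*2 = 32.
Iteration 4: no further components; recursion stops.
SUM(amt) = 1 + 3 + 4 + 3 + 6 + 20 + 16 + 16 + 48 + 32 = 149.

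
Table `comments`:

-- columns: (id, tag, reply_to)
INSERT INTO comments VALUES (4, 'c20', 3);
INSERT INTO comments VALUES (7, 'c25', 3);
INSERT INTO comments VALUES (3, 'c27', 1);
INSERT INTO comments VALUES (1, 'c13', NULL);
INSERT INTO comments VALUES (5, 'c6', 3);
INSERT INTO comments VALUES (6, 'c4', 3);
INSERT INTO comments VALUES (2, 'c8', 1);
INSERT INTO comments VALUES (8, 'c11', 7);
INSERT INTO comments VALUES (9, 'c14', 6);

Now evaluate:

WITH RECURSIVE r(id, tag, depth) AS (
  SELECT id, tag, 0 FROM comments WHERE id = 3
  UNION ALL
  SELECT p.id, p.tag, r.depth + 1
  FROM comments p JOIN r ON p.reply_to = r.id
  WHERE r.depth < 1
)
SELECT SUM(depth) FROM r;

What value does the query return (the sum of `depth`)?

Base: id=3 (c27) at depth 0.
Iteration 1: rows with reply_to in {3} -> c20 (id 4, depth 1), c6 (id 5, depth 1), c4 (id 6, depth 1), c25 (id 7, depth 1).
Iteration 2: depth < 1 fails for all current rows; recursion stops.
SUM(depth) = 0 + 1 + 1 + 1 + 1 = 4.

4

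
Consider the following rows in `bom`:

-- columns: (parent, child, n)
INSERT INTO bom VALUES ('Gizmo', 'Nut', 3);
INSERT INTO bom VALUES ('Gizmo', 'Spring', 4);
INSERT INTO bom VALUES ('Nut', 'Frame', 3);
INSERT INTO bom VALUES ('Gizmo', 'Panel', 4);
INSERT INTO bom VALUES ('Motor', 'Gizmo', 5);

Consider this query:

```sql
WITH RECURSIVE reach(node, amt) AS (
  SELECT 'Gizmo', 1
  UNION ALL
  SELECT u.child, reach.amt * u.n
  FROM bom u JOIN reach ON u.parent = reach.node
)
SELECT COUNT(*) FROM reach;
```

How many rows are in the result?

5

Base: (Gizmo, amt=1).
Iteration 1: components of {Gizmo} -> Nut = 1*3 = 3, Panel = 1*4 = 4, Spring = 1*4 = 4.
Iteration 2: components of {Nut,Panel,Spring} -> Frame = 3*3 = 9.
Iteration 3: no further components; recursion stops.
Total rows emitted: 5.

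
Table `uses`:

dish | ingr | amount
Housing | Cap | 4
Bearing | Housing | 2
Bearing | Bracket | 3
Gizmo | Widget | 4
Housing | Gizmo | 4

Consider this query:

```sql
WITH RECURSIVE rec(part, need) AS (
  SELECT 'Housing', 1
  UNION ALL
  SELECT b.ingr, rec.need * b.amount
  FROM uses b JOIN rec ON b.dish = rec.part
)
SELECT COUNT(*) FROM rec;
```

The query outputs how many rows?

4

Base: (Housing, need=1).
Iteration 1: components of {Housing} -> Cap = 1*4 = 4, Gizmo = 1*4 = 4.
Iteration 2: components of {Cap,Gizmo} -> Widget = 4*4 = 16.
Iteration 3: no further components; recursion stops.
Total rows emitted: 4.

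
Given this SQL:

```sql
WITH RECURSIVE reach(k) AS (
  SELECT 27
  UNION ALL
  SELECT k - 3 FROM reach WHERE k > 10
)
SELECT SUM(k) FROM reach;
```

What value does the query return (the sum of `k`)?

Base: k=27.
Iteration 1: 27 > 10 holds -> k = 27 - 3 = 24.
Iteration 2: 24 > 10 holds -> k = 24 - 3 = 21.
Iteration 3: 21 > 10 holds -> k = 21 - 3 = 18.
Iteration 4: 18 > 10 holds -> k = 18 - 3 = 15.
Iteration 5: 15 > 10 holds -> k = 15 - 3 = 12.
Iteration 6: 12 > 10 holds -> k = 12 - 3 = 9.
Iteration 7: 9 > 10 fails; recursion stops.
SUM(k) = 27 + 24 + 21 + 18 + 15 + 12 + 9 = 126.

126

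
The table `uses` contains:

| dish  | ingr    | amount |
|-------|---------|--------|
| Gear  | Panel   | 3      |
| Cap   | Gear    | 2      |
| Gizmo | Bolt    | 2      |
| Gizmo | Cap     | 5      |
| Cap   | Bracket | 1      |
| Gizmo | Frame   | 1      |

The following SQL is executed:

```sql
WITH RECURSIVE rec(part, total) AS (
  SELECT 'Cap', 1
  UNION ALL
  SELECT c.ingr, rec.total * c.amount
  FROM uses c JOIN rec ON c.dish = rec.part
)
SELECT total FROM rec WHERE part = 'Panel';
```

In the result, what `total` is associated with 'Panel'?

6

Base: (Cap, total=1).
Iteration 1: components of {Cap} -> Bracket = 1*1 = 1, Gear = 1*2 = 2.
Iteration 2: components of {Bracket,Gear} -> Panel = 2*3 = 6.
Iteration 3: no further components; recursion stops.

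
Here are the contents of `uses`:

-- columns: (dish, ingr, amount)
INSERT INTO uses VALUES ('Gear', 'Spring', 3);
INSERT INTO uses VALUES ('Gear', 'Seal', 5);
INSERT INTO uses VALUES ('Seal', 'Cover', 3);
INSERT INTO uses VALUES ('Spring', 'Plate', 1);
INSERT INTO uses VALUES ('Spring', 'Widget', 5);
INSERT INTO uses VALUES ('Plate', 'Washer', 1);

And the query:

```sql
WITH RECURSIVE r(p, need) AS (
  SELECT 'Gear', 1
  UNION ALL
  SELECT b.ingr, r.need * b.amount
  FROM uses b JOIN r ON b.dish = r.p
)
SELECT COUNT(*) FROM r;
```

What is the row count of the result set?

7

Base: (Gear, need=1).
Iteration 1: components of {Gear} -> Seal = 1*5 = 5, Spring = 1*3 = 3.
Iteration 2: components of {Seal,Spring} -> Cover = 5*3 = 15, Plate = 3*1 = 3, Widget = 3*5 = 15.
Iteration 3: components of {Cover,Plate,Widget} -> Washer = 3*1 = 3.
Iteration 4: no further components; recursion stops.
Total rows emitted: 7.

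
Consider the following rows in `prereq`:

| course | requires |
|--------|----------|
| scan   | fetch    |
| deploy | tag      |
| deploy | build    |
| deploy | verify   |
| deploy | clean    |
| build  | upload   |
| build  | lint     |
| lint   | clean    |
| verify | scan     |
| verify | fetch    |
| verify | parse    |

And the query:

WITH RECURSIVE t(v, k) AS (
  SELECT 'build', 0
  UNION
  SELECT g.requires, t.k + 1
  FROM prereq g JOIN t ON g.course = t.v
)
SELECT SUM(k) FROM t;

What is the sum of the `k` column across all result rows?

Base: (build, k=0).
Iteration 1: edges from {build} -> (lint, k=1), (upload, k=1).
Iteration 2: edges from {lint,upload} -> (clean, k=2).
Iteration 3: no outgoing edges from {clean}; recursion stops.
SUM(k) = 0 + 1 + 1 + 2 = 4.

4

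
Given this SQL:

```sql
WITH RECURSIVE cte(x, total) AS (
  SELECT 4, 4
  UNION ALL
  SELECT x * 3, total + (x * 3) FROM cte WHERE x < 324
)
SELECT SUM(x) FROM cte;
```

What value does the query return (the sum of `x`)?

Base: x=4, total=4.
Iteration 1: 4 < 324 holds -> x = 4 * 3 = 12, total = 4 + 12 = 16.
Iteration 2: 12 < 324 holds -> x = 12 * 3 = 36, total = 16 + 36 = 52.
Iteration 3: 36 < 324 holds -> x = 36 * 3 = 108, total = 52 + 108 = 160.
Iteration 4: 108 < 324 holds -> x = 108 * 3 = 324, total = 160 + 324 = 484.
Iteration 5: 324 < 324 fails; recursion stops.
SUM(x) = 4 + 12 + 36 + 108 + 324 = 484.

484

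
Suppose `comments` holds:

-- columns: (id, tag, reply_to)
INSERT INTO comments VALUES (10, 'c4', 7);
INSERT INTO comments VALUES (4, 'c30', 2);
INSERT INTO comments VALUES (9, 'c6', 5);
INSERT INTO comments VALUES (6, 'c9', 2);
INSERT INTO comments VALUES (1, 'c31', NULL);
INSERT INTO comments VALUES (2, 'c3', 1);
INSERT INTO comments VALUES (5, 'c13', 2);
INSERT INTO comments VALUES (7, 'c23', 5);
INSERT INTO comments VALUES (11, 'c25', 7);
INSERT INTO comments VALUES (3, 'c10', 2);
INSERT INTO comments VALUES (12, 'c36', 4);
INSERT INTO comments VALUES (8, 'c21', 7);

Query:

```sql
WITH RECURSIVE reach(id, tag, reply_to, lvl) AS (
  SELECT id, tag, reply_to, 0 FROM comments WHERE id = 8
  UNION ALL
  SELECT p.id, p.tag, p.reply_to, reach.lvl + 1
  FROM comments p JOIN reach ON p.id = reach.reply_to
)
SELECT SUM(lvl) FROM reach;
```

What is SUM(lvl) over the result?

10

Base: id=8 (c21), reply_to=7, lvl 0.
Iteration 1: join on id=7 -> c23 (id 7, reply_to=5, lvl 1).
Iteration 2: join on id=5 -> c13 (id 5, reply_to=2, lvl 2).
Iteration 3: join on id=2 -> c3 (id 2, reply_to=1, lvl 3).
Iteration 4: join on id=1 -> c31 (id 1, reply_to=NULL, lvl 4).
Iteration 5: reply_to is NULL; no match; recursion stops.
SUM(lvl) = 0 + 1 + 2 + 3 + 4 = 10.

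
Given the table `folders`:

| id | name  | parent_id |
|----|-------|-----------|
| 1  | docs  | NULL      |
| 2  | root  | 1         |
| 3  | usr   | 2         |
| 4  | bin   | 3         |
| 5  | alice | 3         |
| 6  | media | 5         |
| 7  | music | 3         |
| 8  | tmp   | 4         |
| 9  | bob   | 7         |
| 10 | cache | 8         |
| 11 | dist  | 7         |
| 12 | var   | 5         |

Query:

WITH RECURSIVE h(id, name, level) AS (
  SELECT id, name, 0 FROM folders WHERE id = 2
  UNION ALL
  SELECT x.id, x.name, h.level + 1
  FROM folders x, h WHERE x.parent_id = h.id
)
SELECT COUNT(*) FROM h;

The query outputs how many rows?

11

Base: id=2 (root) at level 0.
Iteration 1: rows with parent_id in {2} -> usr (id 3, level 1).
Iteration 2: rows with parent_id in {3} -> bin (id 4, level 2), alice (id 5, level 2), music (id 7, level 2).
Iteration 3: rows with parent_id in {4,5,7} -> media (id 6, level 3), tmp (id 8, level 3), bob (id 9, level 3), dist (id 11, level 3), var (id 12, level 3).
Iteration 4: rows with parent_id in {6,8,9,11,12} -> cache (id 10, level 4).
Iteration 5: no rows with parent_id in {10}; recursion stops.
Total rows emitted: 11.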